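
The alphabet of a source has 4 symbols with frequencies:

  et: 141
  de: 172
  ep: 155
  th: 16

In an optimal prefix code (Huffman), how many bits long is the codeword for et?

3

Build the tree from the bottom:
th(16) + et(141) → 157
ep(155) + 157 → 312
de(172) + 312 → 484
et sits 3 levels below the root, so its codeword is 3 bits.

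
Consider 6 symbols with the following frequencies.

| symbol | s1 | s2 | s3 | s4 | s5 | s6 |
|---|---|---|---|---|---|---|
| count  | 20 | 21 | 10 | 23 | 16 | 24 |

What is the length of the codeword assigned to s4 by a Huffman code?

2

Huffman merges, smallest pair first:
merge s3(10) and s5(16): 26
merge s1(20) and s2(21): 41
merge s4(23) and s6(24): 47
merge 26 and 41: 67
merge 47 and 67: 114
The subtree containing s4 is merged 2 times, so code length = 2.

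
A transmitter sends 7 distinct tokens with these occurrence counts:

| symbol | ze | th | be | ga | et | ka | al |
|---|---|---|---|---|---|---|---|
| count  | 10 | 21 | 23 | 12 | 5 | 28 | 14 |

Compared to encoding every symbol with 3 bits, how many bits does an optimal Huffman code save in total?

Fixed-length: 3 bits × 113 symbols = 339 bits.
Huffman merges:
combine et(5), ze(10) → 15
combine ga(12), al(14) → 26
combine 15, th(21) → 36
combine be(23), 26 → 49
combine ka(28), 36 → 64
combine 49, 64 → 113
Huffman total = 15 + 26 + 36 + 49 + 64 + 113 = 303 bits.
Saving = 339 − 303 = 36 bits.

36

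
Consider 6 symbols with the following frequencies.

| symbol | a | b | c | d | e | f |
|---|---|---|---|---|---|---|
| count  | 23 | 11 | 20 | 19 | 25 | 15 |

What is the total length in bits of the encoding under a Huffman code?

291

Greedily combine the two least-frequent nodes:
combine b(11), f(15) → 26
combine d(19), c(20) → 39
combine a(23), e(25) → 48
combine 26, 39 → 65
combine 48, 65 → 113
Each symbol's bit-cost is frequency × depth; summing gives 291 bits (equivalently 26 + 39 + 48 + 65 + 113).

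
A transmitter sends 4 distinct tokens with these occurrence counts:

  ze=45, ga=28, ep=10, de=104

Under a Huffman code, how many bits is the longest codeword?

Merge the two lowest-weight nodes at each step:
ep(10) + ga(28) → 38
38 + ze(45) → 83
83 + de(104) → 187
Maximum depth reached is 3.

3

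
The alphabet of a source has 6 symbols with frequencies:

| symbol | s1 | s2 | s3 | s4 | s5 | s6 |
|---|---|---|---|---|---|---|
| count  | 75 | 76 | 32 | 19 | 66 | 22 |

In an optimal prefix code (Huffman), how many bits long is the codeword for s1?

2

Huffman merges, smallest pair first:
combine s4(19), s6(22) → 41
combine s3(32), 41 → 73
combine s5(66), 73 → 139
combine s1(75), s2(76) → 151
combine 139, 151 → 290
s1's leaf is at depth 2, giving a 2-bit codeword.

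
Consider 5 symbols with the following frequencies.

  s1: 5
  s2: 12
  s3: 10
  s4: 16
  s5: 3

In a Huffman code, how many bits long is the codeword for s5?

Huffman merges, smallest pair first:
merge s5(3) and s1(5): 8
merge 8 and s3(10): 18
merge s2(12) and s4(16): 28
merge 18 and 28: 46
s5 sits 3 levels below the root, so its codeword is 3 bits.

3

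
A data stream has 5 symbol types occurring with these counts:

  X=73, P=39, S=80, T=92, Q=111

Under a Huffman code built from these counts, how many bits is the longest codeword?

3

Merge the two lowest-weight nodes at each step:
P(39) + X(73) → 112
S(80) + T(92) → 172
Q(111) + 112 → 223
172 + 223 → 395
The first pair merged (P, X) ends up deepest, at depth 3.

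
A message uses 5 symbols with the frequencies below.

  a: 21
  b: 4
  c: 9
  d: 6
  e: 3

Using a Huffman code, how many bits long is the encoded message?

85

Merge the two smallest weights repeatedly:
e(3) + b(4) → 7
d(6) + 7 → 13
c(9) + 13 → 22
a(21) + 22 → 43
Total encoded bits = sum of merged weights = 7 + 13 + 22 + 43 = 85.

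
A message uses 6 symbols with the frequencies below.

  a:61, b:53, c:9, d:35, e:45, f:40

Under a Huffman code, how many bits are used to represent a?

Huffman merges, smallest pair first:
merge c(9) and d(35): 44
merge f(40) and 44: 84
merge e(45) and b(53): 98
merge a(61) and 84: 145
merge 98 and 145: 243
The subtree containing a is merged 2 times, so code length = 2.

2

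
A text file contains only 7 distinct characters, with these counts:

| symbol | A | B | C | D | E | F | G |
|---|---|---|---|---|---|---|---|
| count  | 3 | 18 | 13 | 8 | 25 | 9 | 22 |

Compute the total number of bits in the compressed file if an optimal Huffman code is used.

Build the Huffman tree bottom-up:
merge A(3) and D(8): 11
merge F(9) and 11: 20
merge C(13) and B(18): 31
merge 20 and G(22): 42
merge E(25) and 31: 56
merge 42 and 56: 98
The encoded length is the sum of every internal node's weight: 11 + 20 + 31 + 42 + 56 + 98 = 258 bits.

258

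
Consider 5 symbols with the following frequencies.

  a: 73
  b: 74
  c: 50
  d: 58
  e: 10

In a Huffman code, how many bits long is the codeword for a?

Build the tree from the bottom:
e(10) + c(50) → 60
d(58) + 60 → 118
a(73) + b(74) → 147
118 + 147 → 265
a sits 2 levels below the root, so its codeword is 2 bits.

2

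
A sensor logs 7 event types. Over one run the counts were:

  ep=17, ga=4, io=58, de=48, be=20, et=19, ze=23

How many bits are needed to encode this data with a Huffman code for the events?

Build the Huffman tree bottom-up:
combine ga(4), ep(17) → 21
combine et(19), be(20) → 39
combine 21, ze(23) → 44
combine 39, 44 → 83
combine de(48), io(58) → 106
combine 83, 106 → 189
The encoded length is the sum of every internal node's weight: 21 + 39 + 44 + 83 + 106 + 189 = 482 bits.

482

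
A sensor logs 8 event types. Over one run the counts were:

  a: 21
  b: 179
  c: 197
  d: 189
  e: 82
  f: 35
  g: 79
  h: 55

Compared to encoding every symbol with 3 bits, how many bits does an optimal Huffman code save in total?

Fixed-length: 3 bits × 837 symbols = 2511 bits.
Huffman merges:
combine a(21), f(35) → 56
combine h(55), 56 → 111
combine g(79), e(82) → 161
combine 111, 161 → 272
combine b(179), d(189) → 368
combine c(197), 272 → 469
combine 368, 469 → 837
Huffman total = 56 + 111 + 161 + 272 + 368 + 469 + 837 = 2274 bits.
Saving = 2511 − 2274 = 237 bits.

237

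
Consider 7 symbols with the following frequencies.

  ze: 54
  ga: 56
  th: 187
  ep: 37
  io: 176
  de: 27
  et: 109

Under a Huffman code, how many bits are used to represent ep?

Build the tree from the bottom:
de(27) + ep(37) → 64
ze(54) + ga(56) → 110
64 + et(109) → 173
110 + 173 → 283
io(176) + th(187) → 363
283 + 363 → 646
ep sits 4 levels below the root, so its codeword is 4 bits.

4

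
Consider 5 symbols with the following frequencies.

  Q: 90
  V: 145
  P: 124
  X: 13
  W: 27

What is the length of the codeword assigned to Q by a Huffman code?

Build the tree from the bottom:
X(13) + W(27) → 40
40 + Q(90) → 130
P(124) + 130 → 254
V(145) + 254 → 399
The subtree containing Q is merged 3 times, so code length = 3.

3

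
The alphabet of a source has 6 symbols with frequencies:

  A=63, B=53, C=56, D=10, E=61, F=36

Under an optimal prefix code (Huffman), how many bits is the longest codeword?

Merge the two lowest-weight nodes at each step:
merge D(10) and F(36): 46
merge 46 and B(53): 99
merge C(56) and E(61): 117
merge A(63) and 99: 162
merge 117 and 162: 279
Maximum depth reached is 4.

4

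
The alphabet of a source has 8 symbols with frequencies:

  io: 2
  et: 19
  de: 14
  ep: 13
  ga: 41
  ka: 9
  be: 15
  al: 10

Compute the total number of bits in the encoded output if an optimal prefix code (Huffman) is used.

339

Merge the two smallest weights repeatedly:
combine io(2), ka(9) → 11
combine al(10), 11 → 21
combine ep(13), de(14) → 27
combine be(15), et(19) → 34
combine 21, 27 → 48
combine 34, ga(41) → 75
combine 48, 75 → 123
Total encoded bits = sum of merged weights = 11 + 21 + 27 + 34 + 48 + 75 + 123 = 339.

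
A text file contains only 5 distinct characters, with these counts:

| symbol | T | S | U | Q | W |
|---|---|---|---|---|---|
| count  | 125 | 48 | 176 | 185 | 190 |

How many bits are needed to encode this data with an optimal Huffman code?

1621

Greedily combine the two least-frequent nodes:
combine S(48), T(125) → 173
combine 173, U(176) → 349
combine Q(185), W(190) → 375
combine 349, 375 → 724
The encoded length is the sum of every internal node's weight: 173 + 349 + 375 + 724 = 1621 bits.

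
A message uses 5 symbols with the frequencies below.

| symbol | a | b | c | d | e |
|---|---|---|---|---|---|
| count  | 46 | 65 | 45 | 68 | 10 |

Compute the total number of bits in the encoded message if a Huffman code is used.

523

Build the Huffman tree bottom-up:
combine e(10), c(45) → 55
combine a(46), 55 → 101
combine b(65), d(68) → 133
combine 101, 133 → 234
The encoded length is the sum of every internal node's weight: 55 + 101 + 133 + 234 = 523 bits.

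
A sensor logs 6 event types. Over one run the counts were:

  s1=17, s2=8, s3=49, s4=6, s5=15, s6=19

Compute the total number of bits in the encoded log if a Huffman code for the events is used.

Greedily combine the two least-frequent nodes:
merge s4(6) and s2(8): 14
merge 14 and s5(15): 29
merge s1(17) and s6(19): 36
merge 29 and 36: 65
merge s3(49) and 65: 114
Each symbol's bit-cost is frequency × depth; summing gives 258 bits (equivalently 14 + 29 + 36 + 65 + 114).

258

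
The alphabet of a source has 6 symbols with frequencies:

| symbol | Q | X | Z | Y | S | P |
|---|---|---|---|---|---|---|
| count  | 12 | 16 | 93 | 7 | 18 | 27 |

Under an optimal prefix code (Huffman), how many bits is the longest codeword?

Merge the two lowest-weight nodes at each step:
Y(7) + Q(12) → 19
X(16) + S(18) → 34
19 + P(27) → 46
34 + 46 → 80
80 + Z(93) → 173
The first pair merged (Y, Q) ends up deepest, at depth 4.

4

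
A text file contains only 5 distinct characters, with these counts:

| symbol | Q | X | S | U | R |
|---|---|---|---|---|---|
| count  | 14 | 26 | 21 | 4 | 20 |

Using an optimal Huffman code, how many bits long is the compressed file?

Greedily combine the two least-frequent nodes:
U(4) + Q(14) → 18
18 + R(20) → 38
S(21) + X(26) → 47
38 + 47 → 85
Total encoded bits = sum of merged weights = 18 + 38 + 47 + 85 = 188.

188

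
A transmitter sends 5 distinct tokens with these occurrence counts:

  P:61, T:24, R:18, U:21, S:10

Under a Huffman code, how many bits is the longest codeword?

3

Merge the two lowest-weight nodes at each step:
S(10) + R(18) → 28
U(21) + T(24) → 45
28 + 45 → 73
P(61) + 73 → 134
The rarest symbols sit at the bottom; the longest codeword is 3 bits.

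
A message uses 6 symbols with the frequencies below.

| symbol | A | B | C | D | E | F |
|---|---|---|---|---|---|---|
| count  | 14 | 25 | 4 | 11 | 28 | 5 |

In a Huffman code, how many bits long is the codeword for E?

2

Build the tree from the bottom:
merge C(4) and F(5): 9
merge 9 and D(11): 20
merge A(14) and 20: 34
merge B(25) and E(28): 53
merge 34 and 53: 87
The subtree containing E is merged 2 times, so code length = 2.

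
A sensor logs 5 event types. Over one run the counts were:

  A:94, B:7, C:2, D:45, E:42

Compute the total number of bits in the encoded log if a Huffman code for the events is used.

346

Build the Huffman tree bottom-up:
combine C(2), B(7) → 9
combine 9, E(42) → 51
combine D(45), 51 → 96
combine A(94), 96 → 190
Each symbol's bit-cost is frequency × depth; summing gives 346 bits (equivalently 9 + 51 + 96 + 190).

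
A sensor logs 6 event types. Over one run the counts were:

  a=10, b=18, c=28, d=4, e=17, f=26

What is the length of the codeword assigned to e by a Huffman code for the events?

3

Huffman merges, smallest pair first:
combine d(4), a(10) → 14
combine 14, e(17) → 31
combine b(18), f(26) → 44
combine c(28), 31 → 59
combine 44, 59 → 103
e sits 3 levels below the root, so its codeword is 3 bits.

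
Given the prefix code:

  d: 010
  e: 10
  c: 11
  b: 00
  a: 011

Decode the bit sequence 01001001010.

ddde

Read left to right; each codeword is recognised as soon as it completes (prefix code):
  010→d | 010→d | 010→d | 10→e
Decoded message: ddde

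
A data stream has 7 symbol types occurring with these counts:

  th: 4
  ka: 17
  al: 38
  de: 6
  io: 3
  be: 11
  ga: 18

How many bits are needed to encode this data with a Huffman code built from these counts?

235

Build the Huffman tree bottom-up:
combine io(3), th(4) → 7
combine de(6), 7 → 13
combine be(11), 13 → 24
combine ka(17), ga(18) → 35
combine 24, 35 → 59
combine al(38), 59 → 97
Each symbol's bit-cost is frequency × depth; summing gives 235 bits (equivalently 7 + 13 + 24 + 35 + 59 + 97).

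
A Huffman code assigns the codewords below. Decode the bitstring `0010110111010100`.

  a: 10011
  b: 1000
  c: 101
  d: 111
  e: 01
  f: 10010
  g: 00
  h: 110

Read left to right; each codeword is recognised as soon as it completes (prefix code):
  00→g | 101→c | 101→c | 110→h | 101→c | 00→g
Decoded message: gcchcg

gcchcg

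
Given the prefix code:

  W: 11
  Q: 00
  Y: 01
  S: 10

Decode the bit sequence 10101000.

SSSQ

Read left to right; each codeword is recognised as soon as it completes (prefix code):
  10→S | 10→S | 10→S | 00→Q
Decoded message: SSSQ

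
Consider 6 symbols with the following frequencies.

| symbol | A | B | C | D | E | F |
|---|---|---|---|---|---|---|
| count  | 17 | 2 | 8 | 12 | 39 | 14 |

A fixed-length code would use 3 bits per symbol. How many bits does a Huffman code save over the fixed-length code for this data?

68

Fixed-length: 3 bits × 92 symbols = 276 bits.
Huffman merges:
combine B(2), C(8) → 10
combine 10, D(12) → 22
combine F(14), A(17) → 31
combine 22, 31 → 53
combine E(39), 53 → 92
Huffman total = 10 + 22 + 31 + 53 + 92 = 208 bits.
Saving = 276 − 208 = 68 bits.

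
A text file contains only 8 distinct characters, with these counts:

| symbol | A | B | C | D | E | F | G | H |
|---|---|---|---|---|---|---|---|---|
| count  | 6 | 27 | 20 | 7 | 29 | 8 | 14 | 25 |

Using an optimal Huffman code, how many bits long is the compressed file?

386

Greedily combine the two least-frequent nodes:
A(6) + D(7) → 13
F(8) + 13 → 21
G(14) + C(20) → 34
21 + H(25) → 46
B(27) + E(29) → 56
34 + 46 → 80
56 + 80 → 136
The encoded length is the sum of every internal node's weight: 13 + 21 + 34 + 46 + 56 + 80 + 136 = 386 bits.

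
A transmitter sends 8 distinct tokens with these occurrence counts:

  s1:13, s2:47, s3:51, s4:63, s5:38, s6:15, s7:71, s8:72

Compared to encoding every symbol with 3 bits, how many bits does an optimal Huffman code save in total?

Fixed-length: 3 bits × 370 symbols = 1110 bits.
Huffman merges:
s1(13) + s6(15) → 28
28 + s5(38) → 66
s2(47) + s3(51) → 98
s4(63) + 66 → 129
s7(71) + s8(72) → 143
98 + 129 → 227
143 + 227 → 370
Huffman total = 28 + 66 + 98 + 129 + 143 + 227 + 370 = 1061 bits.
Saving = 1110 − 1061 = 49 bits.

49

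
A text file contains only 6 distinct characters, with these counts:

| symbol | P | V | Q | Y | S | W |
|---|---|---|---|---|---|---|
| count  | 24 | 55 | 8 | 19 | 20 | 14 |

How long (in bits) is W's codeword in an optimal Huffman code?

4

Repeatedly merge the two smallest:
combine Q(8), W(14) → 22
combine Y(19), S(20) → 39
combine 22, P(24) → 46
combine 39, 46 → 85
combine V(55), 85 → 140
W sits 4 levels below the root, so its codeword is 4 bits.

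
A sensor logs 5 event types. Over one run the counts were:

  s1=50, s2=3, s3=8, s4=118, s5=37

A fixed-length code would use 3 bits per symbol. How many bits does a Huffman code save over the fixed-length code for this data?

Fixed-length: 3 bits × 216 symbols = 648 bits.
Huffman merges:
s2(3) + s3(8) → 11
11 + s5(37) → 48
48 + s1(50) → 98
98 + s4(118) → 216
Huffman total = 11 + 48 + 98 + 216 = 373 bits.
Saving = 648 − 373 = 275 bits.

275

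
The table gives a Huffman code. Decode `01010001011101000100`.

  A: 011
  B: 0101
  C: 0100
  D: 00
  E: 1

Read left to right; each codeword is recognised as soon as it completes (prefix code):
  0101→B | 00→D | 0101→B | 1→E | 1→E | 0100→C | 0100→C
Decoded message: BDBEECC

BDBEECC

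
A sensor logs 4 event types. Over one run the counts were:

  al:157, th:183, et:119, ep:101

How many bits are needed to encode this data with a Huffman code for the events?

1120

Build the Huffman tree bottom-up:
combine ep(101), et(119) → 220
combine al(157), th(183) → 340
combine 220, 340 → 560
Total encoded bits = sum of merged weights = 220 + 340 + 560 = 1120.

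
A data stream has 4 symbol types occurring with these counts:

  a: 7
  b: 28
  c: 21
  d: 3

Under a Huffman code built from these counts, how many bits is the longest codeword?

Merge the two lowest-weight nodes at each step:
d(3) + a(7) → 10
10 + c(21) → 31
b(28) + 31 → 59
The rarest symbols sit at the bottom; the longest codeword is 3 bits.

3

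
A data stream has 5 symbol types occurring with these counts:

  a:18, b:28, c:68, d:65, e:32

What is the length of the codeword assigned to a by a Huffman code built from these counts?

Build the tree from the bottom:
merge a(18) and b(28): 46
merge e(32) and 46: 78
merge d(65) and c(68): 133
merge 78 and 133: 211
The subtree containing a is merged 3 times, so code length = 3.

3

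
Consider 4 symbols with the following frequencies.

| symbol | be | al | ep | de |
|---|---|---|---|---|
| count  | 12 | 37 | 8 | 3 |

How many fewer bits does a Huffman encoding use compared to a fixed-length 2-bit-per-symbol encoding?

Fixed-length: 2 bits × 60 symbols = 120 bits.
Huffman merges:
combine de(3), ep(8) → 11
combine 11, be(12) → 23
combine 23, al(37) → 60
Huffman total = 11 + 23 + 60 = 94 bits.
Saving = 120 − 94 = 26 bits.

26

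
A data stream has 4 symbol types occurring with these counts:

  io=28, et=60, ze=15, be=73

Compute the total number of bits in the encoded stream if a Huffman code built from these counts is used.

Build the Huffman tree bottom-up:
ze(15) + io(28) → 43
43 + et(60) → 103
be(73) + 103 → 176
Total encoded bits = sum of merged weights = 43 + 103 + 176 = 322.

322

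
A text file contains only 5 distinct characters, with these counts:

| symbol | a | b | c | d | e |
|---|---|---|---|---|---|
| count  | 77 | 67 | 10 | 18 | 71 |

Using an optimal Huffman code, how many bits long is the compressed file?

Build the Huffman tree bottom-up:
combine c(10), d(18) → 28
combine 28, b(67) → 95
combine e(71), a(77) → 148
combine 95, 148 → 243
Each symbol's bit-cost is frequency × depth; summing gives 514 bits (equivalently 28 + 95 + 148 + 243).

514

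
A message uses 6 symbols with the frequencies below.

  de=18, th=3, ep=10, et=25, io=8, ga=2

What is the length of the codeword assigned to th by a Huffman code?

5

Build the tree from the bottom:
combine ga(2), th(3) → 5
combine 5, io(8) → 13
combine ep(10), 13 → 23
combine de(18), 23 → 41
combine et(25), 41 → 66
th sits 5 levels below the root, so its codeword is 5 bits.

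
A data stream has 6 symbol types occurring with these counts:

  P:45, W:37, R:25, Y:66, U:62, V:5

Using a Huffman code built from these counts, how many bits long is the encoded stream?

577

Merge the two smallest weights repeatedly:
combine V(5), R(25) → 30
combine 30, W(37) → 67
combine P(45), U(62) → 107
combine Y(66), 67 → 133
combine 107, 133 → 240
The encoded length is the sum of every internal node's weight: 30 + 67 + 107 + 133 + 240 = 577 bits.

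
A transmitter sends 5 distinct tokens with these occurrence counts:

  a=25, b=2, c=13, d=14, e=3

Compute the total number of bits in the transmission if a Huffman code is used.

112

Build the Huffman tree bottom-up:
b(2) + e(3) → 5
5 + c(13) → 18
d(14) + 18 → 32
a(25) + 32 → 57
Total encoded bits = sum of merged weights = 5 + 18 + 32 + 57 = 112.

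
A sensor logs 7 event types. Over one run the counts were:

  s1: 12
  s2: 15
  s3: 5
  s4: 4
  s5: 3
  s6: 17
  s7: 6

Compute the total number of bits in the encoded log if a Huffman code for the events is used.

160

Build the Huffman tree bottom-up:
merge s5(3) and s4(4): 7
merge s3(5) and s7(6): 11
merge 7 and 11: 18
merge s1(12) and s2(15): 27
merge s6(17) and 18: 35
merge 27 and 35: 62
The encoded length is the sum of every internal node's weight: 7 + 11 + 18 + 27 + 35 + 62 = 160 bits.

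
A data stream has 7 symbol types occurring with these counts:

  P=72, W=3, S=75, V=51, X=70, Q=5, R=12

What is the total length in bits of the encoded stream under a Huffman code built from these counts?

Build the Huffman tree bottom-up:
W(3) + Q(5) → 8
8 + R(12) → 20
20 + V(51) → 71
X(70) + 71 → 141
P(72) + S(75) → 147
141 + 147 → 288
The encoded length is the sum of every internal node's weight: 8 + 20 + 71 + 141 + 147 + 288 = 675 bits.

675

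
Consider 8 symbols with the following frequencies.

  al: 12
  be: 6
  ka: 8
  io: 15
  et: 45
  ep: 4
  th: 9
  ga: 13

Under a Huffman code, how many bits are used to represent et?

1

Build the tree from the bottom:
merge ep(4) and be(6): 10
merge ka(8) and th(9): 17
merge 10 and al(12): 22
merge ga(13) and io(15): 28
merge 17 and 22: 39
merge 28 and 39: 67
merge et(45) and 67: 112
et is a child of the root — depth 1, so its codeword is a single bit.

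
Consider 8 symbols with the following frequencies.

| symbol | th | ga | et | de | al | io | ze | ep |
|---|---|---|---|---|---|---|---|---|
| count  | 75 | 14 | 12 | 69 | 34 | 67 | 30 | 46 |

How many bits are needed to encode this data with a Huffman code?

Greedily combine the two least-frequent nodes:
combine et(12), ga(14) → 26
combine 26, ze(30) → 56
combine al(34), ep(46) → 80
combine 56, io(67) → 123
combine de(69), th(75) → 144
combine 80, 123 → 203
combine 144, 203 → 347
The encoded length is the sum of every internal node's weight: 26 + 56 + 80 + 123 + 144 + 203 + 347 = 979 bits.

979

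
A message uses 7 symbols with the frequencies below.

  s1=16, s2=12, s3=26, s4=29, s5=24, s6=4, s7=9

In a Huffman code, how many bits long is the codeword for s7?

Huffman merges, smallest pair first:
s6(4) + s7(9) → 13
s2(12) + 13 → 25
s1(16) + s5(24) → 40
25 + s3(26) → 51
s4(29) + 40 → 69
51 + 69 → 120
s7's leaf is at depth 4, giving a 4-bit codeword.

4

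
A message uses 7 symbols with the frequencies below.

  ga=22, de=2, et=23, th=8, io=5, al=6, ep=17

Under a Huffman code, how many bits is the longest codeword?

5

Merge the two lowest-weight nodes at each step:
merge de(2) and io(5): 7
merge al(6) and 7: 13
merge th(8) and 13: 21
merge ep(17) and 21: 38
merge ga(22) and et(23): 45
merge 38 and 45: 83
The first pair merged (de, io) ends up deepest, at depth 5.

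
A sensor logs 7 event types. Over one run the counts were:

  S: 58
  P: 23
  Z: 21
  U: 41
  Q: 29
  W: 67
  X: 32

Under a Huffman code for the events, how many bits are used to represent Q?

Huffman merges, smallest pair first:
merge Z(21) and P(23): 44
merge Q(29) and X(32): 61
merge U(41) and 44: 85
merge S(58) and 61: 119
merge W(67) and 85: 152
merge 119 and 152: 271
The subtree containing Q is merged 3 times, so code length = 3.

3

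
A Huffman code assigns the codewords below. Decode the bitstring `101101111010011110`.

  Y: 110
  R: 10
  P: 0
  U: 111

Read left to right; each codeword is recognised as soon as it completes (prefix code):
  10→R | 110→Y | 111→U | 10→R | 10→R | 0→P | 111→U | 10→R
Decoded message: RYURRPUR

RYURRPUR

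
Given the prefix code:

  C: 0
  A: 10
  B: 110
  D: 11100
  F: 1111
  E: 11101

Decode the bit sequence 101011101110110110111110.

AAEBBBFA

Read left to right; each codeword is recognised as soon as it completes (prefix code):
  10→A | 10→A | 11101→E | 110→B | 110→B | 110→B | 1111→F | 10→A
Decoded message: AAEBBBFA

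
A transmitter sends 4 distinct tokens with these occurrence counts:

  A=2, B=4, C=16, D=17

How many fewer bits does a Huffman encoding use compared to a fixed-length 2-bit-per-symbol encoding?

11

Fixed-length: 2 bits × 39 symbols = 78 bits.
Huffman merges:
A(2) + B(4) → 6
6 + C(16) → 22
D(17) + 22 → 39
Huffman total = 6 + 22 + 39 = 67 bits.
Saving = 78 − 67 = 11 bits.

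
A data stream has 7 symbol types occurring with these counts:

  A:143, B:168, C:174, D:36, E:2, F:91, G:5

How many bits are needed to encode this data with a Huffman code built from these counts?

1422

Build the Huffman tree bottom-up:
merge E(2) and G(5): 7
merge 7 and D(36): 43
merge 43 and F(91): 134
merge 134 and A(143): 277
merge B(168) and C(174): 342
merge 277 and 342: 619
The encoded length is the sum of every internal node's weight: 7 + 43 + 134 + 277 + 342 + 619 = 1422 bits.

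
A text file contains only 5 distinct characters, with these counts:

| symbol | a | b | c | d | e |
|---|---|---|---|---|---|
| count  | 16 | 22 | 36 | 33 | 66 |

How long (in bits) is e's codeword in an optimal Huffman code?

2

Repeatedly merge the two smallest:
a(16) + b(22) → 38
d(33) + c(36) → 69
38 + e(66) → 104
69 + 104 → 173
e sits 2 levels below the root, so its codeword is 2 bits.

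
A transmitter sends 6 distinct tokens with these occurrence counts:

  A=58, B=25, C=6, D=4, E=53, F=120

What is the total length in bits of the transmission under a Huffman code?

Greedily combine the two least-frequent nodes:
D(4) + C(6) → 10
10 + B(25) → 35
35 + E(53) → 88
A(58) + 88 → 146
F(120) + 146 → 266
The encoded length is the sum of every internal node's weight: 10 + 35 + 88 + 146 + 266 = 545 bits.

545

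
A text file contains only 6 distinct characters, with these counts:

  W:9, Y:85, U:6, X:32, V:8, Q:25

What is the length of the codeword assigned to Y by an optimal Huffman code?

1

Repeatedly merge the two smallest:
U(6) + V(8) → 14
W(9) + 14 → 23
23 + Q(25) → 48
X(32) + 48 → 80
80 + Y(85) → 165
Y sits one level below the root: a 1-bit codeword.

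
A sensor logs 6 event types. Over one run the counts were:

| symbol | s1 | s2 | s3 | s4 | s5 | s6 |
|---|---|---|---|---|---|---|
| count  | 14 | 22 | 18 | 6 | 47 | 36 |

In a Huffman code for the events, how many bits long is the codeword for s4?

4

Build the tree from the bottom:
combine s4(6), s1(14) → 20
combine s3(18), 20 → 38
combine s2(22), s6(36) → 58
combine 38, s5(47) → 85
combine 58, 85 → 143
s4 sits 4 levels below the root, so its codeword is 4 bits.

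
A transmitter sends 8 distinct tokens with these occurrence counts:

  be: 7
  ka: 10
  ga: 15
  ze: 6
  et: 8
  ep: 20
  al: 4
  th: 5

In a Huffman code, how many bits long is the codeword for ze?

Build the tree from the bottom:
combine al(4), th(5) → 9
combine ze(6), be(7) → 13
combine et(8), 9 → 17
combine ka(10), 13 → 23
combine ga(15), 17 → 32
combine ep(20), 23 → 43
combine 32, 43 → 75
ze's leaf is at depth 4, giving a 4-bit codeword.

4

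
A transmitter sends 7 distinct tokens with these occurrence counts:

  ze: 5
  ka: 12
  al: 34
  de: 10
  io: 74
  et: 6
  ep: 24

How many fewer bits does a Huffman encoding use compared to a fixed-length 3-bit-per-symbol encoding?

Fixed-length: 3 bits × 165 symbols = 495 bits.
Huffman merges:
merge ze(5) and et(6): 11
merge de(10) and 11: 21
merge ka(12) and 21: 33
merge ep(24) and 33: 57
merge al(34) and 57: 91
merge io(74) and 91: 165
Huffman total = 11 + 21 + 33 + 57 + 91 + 165 = 378 bits.
Saving = 495 − 378 = 117 bits.

117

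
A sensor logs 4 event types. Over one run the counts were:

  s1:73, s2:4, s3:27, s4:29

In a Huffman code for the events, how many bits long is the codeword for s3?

3

Huffman merges, smallest pair first:
s2(4) + s3(27) → 31
s4(29) + 31 → 60
60 + s1(73) → 133
s3's leaf is at depth 3, giving a 3-bit codeword.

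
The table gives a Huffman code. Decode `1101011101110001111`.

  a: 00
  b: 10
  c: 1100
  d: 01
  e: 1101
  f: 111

Read left to right; each codeword is recognised as soon as it completes (prefix code):
  1101→e | 01→d | 1101→e | 1100→c | 01→d | 111→f
Decoded message: edecdf

edecdf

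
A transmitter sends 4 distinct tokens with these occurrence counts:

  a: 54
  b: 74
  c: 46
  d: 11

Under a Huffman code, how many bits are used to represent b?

1

Build the tree from the bottom:
combine d(11), c(46) → 57
combine a(54), 57 → 111
combine b(74), 111 → 185
b is a child of the root — depth 1, so its codeword is a single bit.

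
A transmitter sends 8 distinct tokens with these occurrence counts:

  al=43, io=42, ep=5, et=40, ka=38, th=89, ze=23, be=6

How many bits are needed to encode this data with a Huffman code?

Greedily combine the two least-frequent nodes:
ep(5) + be(6) → 11
11 + ze(23) → 34
34 + ka(38) → 72
et(40) + io(42) → 82
al(43) + 72 → 115
82 + th(89) → 171
115 + 171 → 286
Total encoded bits = sum of merged weights = 11 + 34 + 72 + 82 + 115 + 171 + 286 = 771.

771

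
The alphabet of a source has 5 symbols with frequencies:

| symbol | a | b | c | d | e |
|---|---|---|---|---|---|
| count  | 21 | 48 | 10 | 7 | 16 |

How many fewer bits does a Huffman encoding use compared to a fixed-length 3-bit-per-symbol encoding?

Fixed-length: 3 bits × 102 symbols = 306 bits.
Huffman merges:
combine d(7), c(10) → 17
combine e(16), 17 → 33
combine a(21), 33 → 54
combine b(48), 54 → 102
Huffman total = 17 + 33 + 54 + 102 = 206 bits.
Saving = 306 − 206 = 100 bits.

100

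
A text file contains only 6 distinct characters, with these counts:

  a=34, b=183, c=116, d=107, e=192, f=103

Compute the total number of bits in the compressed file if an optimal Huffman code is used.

1830

Merge the two smallest weights repeatedly:
merge a(34) and f(103): 137
merge d(107) and c(116): 223
merge 137 and b(183): 320
merge e(192) and 223: 415
merge 320 and 415: 735
Each symbol's bit-cost is frequency × depth; summing gives 1830 bits (equivalently 137 + 223 + 320 + 415 + 735).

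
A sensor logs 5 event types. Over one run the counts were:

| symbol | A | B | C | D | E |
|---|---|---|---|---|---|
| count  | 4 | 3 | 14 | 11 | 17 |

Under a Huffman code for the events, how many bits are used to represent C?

Build the tree from the bottom:
B(3) + A(4) → 7
7 + D(11) → 18
C(14) + E(17) → 31
18 + 31 → 49
C sits 2 levels below the root, so its codeword is 2 bits.

2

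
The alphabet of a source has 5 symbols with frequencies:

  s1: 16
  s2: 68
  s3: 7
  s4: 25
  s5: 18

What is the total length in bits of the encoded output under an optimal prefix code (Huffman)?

Merge the two smallest weights repeatedly:
combine s3(7), s1(16) → 23
combine s5(18), 23 → 41
combine s4(25), 41 → 66
combine 66, s2(68) → 134
Each symbol's bit-cost is frequency × depth; summing gives 264 bits (equivalently 23 + 41 + 66 + 134).

264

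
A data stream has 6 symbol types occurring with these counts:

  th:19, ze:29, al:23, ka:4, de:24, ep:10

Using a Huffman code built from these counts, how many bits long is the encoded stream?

Merge the two smallest weights repeatedly:
combine ka(4), ep(10) → 14
combine 14, th(19) → 33
combine al(23), de(24) → 47
combine ze(29), 33 → 62
combine 47, 62 → 109
Total encoded bits = sum of merged weights = 14 + 33 + 47 + 62 + 109 = 265.

265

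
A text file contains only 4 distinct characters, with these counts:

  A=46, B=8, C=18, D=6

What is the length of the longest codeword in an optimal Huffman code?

Merge the two lowest-weight nodes at each step:
combine D(6), B(8) → 14
combine 14, C(18) → 32
combine 32, A(46) → 78
The rarest symbols sit at the bottom; the longest codeword is 3 bits.

3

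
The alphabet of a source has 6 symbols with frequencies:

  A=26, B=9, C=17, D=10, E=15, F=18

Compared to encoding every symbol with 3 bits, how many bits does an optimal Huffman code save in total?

44

Fixed-length: 3 bits × 95 symbols = 285 bits.
Huffman merges:
merge B(9) and D(10): 19
merge E(15) and C(17): 32
merge F(18) and 19: 37
merge A(26) and 32: 58
merge 37 and 58: 95
Huffman total = 19 + 32 + 37 + 58 + 95 = 241 bits.
Saving = 285 − 241 = 44 bits.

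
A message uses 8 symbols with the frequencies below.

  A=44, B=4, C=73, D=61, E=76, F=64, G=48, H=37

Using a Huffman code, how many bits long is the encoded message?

Build the Huffman tree bottom-up:
merge B(4) and H(37): 41
merge 41 and A(44): 85
merge G(48) and D(61): 109
merge F(64) and C(73): 137
merge E(76) and 85: 161
merge 109 and 137: 246
merge 161 and 246: 407
Total encoded bits = sum of merged weights = 41 + 85 + 109 + 137 + 161 + 246 + 407 = 1186.

1186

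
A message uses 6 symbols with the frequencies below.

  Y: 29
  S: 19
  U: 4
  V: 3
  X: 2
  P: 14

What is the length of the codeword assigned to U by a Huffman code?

4

Repeatedly merge the two smallest:
merge X(2) and V(3): 5
merge U(4) and 5: 9
merge 9 and P(14): 23
merge S(19) and 23: 42
merge Y(29) and 42: 71
U's leaf is at depth 4, giving a 4-bit codeword.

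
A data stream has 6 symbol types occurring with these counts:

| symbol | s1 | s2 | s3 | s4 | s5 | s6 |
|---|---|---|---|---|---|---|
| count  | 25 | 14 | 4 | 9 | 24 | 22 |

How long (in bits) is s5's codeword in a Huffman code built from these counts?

Huffman merges, smallest pair first:
combine s3(4), s4(9) → 13
combine 13, s2(14) → 27
combine s6(22), s5(24) → 46
combine s1(25), 27 → 52
combine 46, 52 → 98
s5 sits 2 levels below the root, so its codeword is 2 bits.

2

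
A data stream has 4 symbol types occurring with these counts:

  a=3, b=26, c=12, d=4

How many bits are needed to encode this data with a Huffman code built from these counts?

71

Greedily combine the two least-frequent nodes:
combine a(3), d(4) → 7
combine 7, c(12) → 19
combine 19, b(26) → 45
The encoded length is the sum of every internal node's weight: 7 + 19 + 45 = 71 bits.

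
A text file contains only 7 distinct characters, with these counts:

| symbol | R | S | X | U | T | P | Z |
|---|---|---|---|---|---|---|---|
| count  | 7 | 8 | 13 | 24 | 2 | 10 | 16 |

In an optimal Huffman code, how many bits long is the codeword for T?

4

Build the tree from the bottom:
T(2) + R(7) → 9
S(8) + 9 → 17
P(10) + X(13) → 23
Z(16) + 17 → 33
23 + U(24) → 47
33 + 47 → 80
T's leaf is at depth 4, giving a 4-bit codeword.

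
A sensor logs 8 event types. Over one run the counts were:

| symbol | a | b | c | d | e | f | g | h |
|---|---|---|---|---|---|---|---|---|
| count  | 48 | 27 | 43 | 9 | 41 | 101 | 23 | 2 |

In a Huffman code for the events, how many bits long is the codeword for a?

2

Huffman merges, smallest pair first:
combine h(2), d(9) → 11
combine 11, g(23) → 34
combine b(27), 34 → 61
combine e(41), c(43) → 84
combine a(48), 61 → 109
combine 84, f(101) → 185
combine 109, 185 → 294
a sits 2 levels below the root, so its codeword is 2 bits.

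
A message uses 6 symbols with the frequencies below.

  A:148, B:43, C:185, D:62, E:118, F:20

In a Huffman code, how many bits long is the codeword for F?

4

Repeatedly merge the two smallest:
merge F(20) and B(43): 63
merge D(62) and 63: 125
merge E(118) and 125: 243
merge A(148) and C(185): 333
merge 243 and 333: 576
F sits 4 levels below the root, so its codeword is 4 bits.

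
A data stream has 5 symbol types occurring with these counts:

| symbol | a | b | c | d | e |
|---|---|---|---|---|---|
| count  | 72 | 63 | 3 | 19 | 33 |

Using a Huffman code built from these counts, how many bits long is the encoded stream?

385

Merge the two smallest weights repeatedly:
c(3) + d(19) → 22
22 + e(33) → 55
55 + b(63) → 118
a(72) + 118 → 190
Total encoded bits = sum of merged weights = 22 + 55 + 118 + 190 = 385.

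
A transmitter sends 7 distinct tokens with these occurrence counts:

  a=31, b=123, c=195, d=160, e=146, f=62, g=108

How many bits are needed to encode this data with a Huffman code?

2213

Merge the two smallest weights repeatedly:
combine a(31), f(62) → 93
combine 93, g(108) → 201
combine b(123), e(146) → 269
combine d(160), c(195) → 355
combine 201, 269 → 470
combine 355, 470 → 825
Total encoded bits = sum of merged weights = 93 + 201 + 269 + 355 + 470 + 825 = 2213.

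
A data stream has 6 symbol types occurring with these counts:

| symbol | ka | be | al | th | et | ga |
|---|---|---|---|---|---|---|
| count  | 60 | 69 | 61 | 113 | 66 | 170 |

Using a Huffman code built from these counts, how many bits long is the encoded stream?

1334

Build the Huffman tree bottom-up:
merge ka(60) and al(61): 121
merge et(66) and be(69): 135
merge th(113) and 121: 234
merge 135 and ga(170): 305
merge 234 and 305: 539
Each symbol's bit-cost is frequency × depth; summing gives 1334 bits (equivalently 121 + 135 + 234 + 305 + 539).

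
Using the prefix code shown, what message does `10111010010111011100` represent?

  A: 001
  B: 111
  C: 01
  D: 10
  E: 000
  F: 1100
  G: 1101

Read left to right; each codeword is recognised as soon as it completes (prefix code):
  10→D | 111→B | 01→C | 001→A | 01→C | 1101→G | 1100→F
Decoded message: DBCACGF

DBCACGF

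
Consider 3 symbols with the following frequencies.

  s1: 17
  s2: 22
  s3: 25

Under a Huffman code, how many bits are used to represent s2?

2

Huffman merges, smallest pair first:
combine s1(17), s2(22) → 39
combine s3(25), 39 → 64
s2 sits 2 levels below the root, so its codeword is 2 bits.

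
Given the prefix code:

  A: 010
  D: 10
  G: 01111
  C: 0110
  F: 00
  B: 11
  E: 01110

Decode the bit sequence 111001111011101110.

Read left to right; each codeword is recognised as soon as it completes (prefix code):
  11→B | 10→D | 01111→G | 01110→E | 11→B | 10→D
Decoded message: BDGEBD

BDGEBD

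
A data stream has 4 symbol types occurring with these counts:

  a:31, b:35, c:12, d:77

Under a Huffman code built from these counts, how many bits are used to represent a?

Build the tree from the bottom:
merge c(12) and a(31): 43
merge b(35) and 43: 78
merge d(77) and 78: 155
The subtree containing a is merged 3 times, so code length = 3.

3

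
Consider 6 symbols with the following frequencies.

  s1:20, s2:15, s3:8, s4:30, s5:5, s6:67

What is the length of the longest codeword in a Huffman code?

Merge the two lowest-weight nodes at each step:
s5(5) + s3(8) → 13
13 + s2(15) → 28
s1(20) + 28 → 48
s4(30) + 48 → 78
s6(67) + 78 → 145
The rarest symbols sit at the bottom; the longest codeword is 5 bits.

5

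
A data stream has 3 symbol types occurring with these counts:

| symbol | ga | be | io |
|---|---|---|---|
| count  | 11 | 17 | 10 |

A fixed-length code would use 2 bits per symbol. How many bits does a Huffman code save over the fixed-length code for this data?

17

Fixed-length: 2 bits × 38 symbols = 76 bits.
Huffman merges:
combine io(10), ga(11) → 21
combine be(17), 21 → 38
Huffman total = 21 + 38 = 59 bits.
Saving = 76 − 59 = 17 bits.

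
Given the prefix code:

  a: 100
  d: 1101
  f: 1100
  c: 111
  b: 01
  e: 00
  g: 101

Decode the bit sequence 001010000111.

Read left to right; each codeword is recognised as soon as it completes (prefix code):
  00→e | 101→g | 00→e | 00→e | 111→c
Decoded message: egeec

egeec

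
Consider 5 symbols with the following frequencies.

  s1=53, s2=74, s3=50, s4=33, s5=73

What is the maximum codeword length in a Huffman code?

3

Merge the two lowest-weight nodes at each step:
merge s4(33) and s3(50): 83
merge s1(53) and s5(73): 126
merge s2(74) and 83: 157
merge 126 and 157: 283
The first pair merged (s4, s3) ends up deepest, at depth 3.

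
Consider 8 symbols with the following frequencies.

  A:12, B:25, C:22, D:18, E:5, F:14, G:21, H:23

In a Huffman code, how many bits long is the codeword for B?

2

Repeatedly merge the two smallest:
E(5) + A(12) → 17
F(14) + 17 → 31
D(18) + G(21) → 39
C(22) + H(23) → 45
B(25) + 31 → 56
39 + 45 → 84
56 + 84 → 140
B sits 2 levels below the root, so its codeword is 2 bits.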